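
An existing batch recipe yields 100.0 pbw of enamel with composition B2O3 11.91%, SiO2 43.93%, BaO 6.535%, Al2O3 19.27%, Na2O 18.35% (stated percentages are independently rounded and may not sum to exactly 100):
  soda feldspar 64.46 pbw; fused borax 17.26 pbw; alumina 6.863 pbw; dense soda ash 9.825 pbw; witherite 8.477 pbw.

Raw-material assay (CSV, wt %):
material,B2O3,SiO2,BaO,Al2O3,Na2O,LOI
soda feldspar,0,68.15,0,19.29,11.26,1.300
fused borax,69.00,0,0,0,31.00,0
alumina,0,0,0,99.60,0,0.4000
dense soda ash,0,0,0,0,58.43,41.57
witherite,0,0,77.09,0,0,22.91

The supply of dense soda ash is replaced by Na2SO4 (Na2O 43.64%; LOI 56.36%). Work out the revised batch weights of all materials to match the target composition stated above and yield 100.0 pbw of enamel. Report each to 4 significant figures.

Revised batch per 100.0 pbw enamel:
  soda feldspar: 64.46 pbw
  fused borax: 17.26 pbw
  alumina: 6.863 pbw
  Na2SO4: 13.16 pbw
  witherite: 8.477 pbw
Total batch = 110.2 pbw; LOI loss = 10.22 pbw

Exact precision is kept in all steps; mid-chain values are printed with 4-significant-digit rounding at each printed step. Exactly one rounding goes into every reported value. Derived quantities (five oxide percentages, yield, LOI, net glass mass, totals) are recomputed from the weighed amounts per 100.0 pbw of glass in full float precision, exactly as shown in question or answer.
Target oxide masses per 100.0 pbw enamel:
  B2O3: 11.91% × 100.0 = 11.91 pbw
  SiO2: 43.93% × 100.0 = 43.93 pbw
  BaO: 6.535% × 100.0 = 6.535 pbw
  Al2O3: 19.27% × 100.0 = 19.27 pbw
  Na2O: 18.35% × 100.0 = 18.35 pbw
Verifying the oxide balance with the batch weights as given, on the stated basis (each sum matches its target mass net of answer rounding effects):
  B2O3: 17.26·0.6900 = 11.91 pbw (target 11.91 pbw)
  SiO2: 64.46·0.6815 = 43.93 pbw (target 43.93 pbw)
  BaO: 8.477·0.7709 = 6.535 pbw (target 6.535 pbw)
  Al2O3: 64.46·0.1929 + 6.863·0.9960 = 19.27 pbw (target 19.27 pbw)
  Na2O: 64.46·0.1126 + 17.26·0.3100 + 13.16·0.4364 = 18.35 pbw (target 18.35 pbw)
Mass balance on the glass: batch Σ − ignition loss = 100.0 pbw (oxide target masses add up to 100.0 pbw; versus the stated basis of 100.0 pbw — rounding explains the deltas).
Batch total: Σ batch = 110.2 pbw; the LOI term Σ batch·LOI equals 10.22 pbw; glass ÷ batch gives a yield of 90.72%.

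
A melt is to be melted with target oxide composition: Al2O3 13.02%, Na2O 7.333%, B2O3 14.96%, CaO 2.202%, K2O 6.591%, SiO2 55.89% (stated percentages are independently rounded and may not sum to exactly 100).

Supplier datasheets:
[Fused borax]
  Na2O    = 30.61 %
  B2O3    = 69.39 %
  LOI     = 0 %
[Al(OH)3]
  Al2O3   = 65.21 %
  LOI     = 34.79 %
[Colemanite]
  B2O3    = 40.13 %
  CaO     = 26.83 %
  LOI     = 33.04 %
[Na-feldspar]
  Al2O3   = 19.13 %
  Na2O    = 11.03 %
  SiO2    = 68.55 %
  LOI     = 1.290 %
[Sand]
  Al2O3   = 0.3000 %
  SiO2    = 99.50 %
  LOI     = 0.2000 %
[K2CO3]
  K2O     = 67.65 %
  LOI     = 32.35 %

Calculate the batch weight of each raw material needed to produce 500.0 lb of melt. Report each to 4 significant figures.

Batch per 500.0 lb melt:
  Fused borax: 84.06 lb
  Al(OH)3: 69.78 lb
  Colemanite: 41.04 lb
  Na-feldspar: 99.12 lb
  Sand: 212.6 lb
  K2CO3: 48.71 lb
Total batch = 555.3 lb; LOI loss = 55.30 lb; yield = 90.04%

All arithmetic runs at full precision in all steps. In-progress results appear (rounded to four significant figures) within the worked lines — every reported result undergoes a single rounding — derived quantities are re-derived from the batch weights per 500.0 lb of glass in full precision (the yield, the six compositions, glass mass, totals, LOI), exactly as printed in problem or answer.
Oxide-by-oxide targets in 500.0 lb melt:
  Al2O3: 13.02% × 500.0 = 65.10 lb
  Na2O: 7.333% × 500.0 = 36.66 lb
  B2O3: 14.96% × 500.0 = 74.80 lb
  CaO: 2.202% × 500.0 = 11.01 lb
  K2O: 6.591% × 500.0 = 32.96 lb
  SiO2: 55.89% × 500.0 = 279.4 lb
Balance tally, oxide-wise, given the weights on record, versus the basis set out (sum by sum, the targets are met inside rounding margins):
  Al2O3: 69.78·0.6521 + 99.12·0.1913 + 212.6·0.003000 = 65.10 lb (target 65.10 lb)
  Na2O: 84.06·0.3061 + 99.12·0.1103 = 36.66 lb (target 36.66 lb)
  B2O3: 84.06·0.6939 + 41.04·0.4013 = 74.80 lb (target 74.80 lb)
  CaO: 41.04·0.2683 = 11.01 lb (target 11.01 lb)
  K2O: 48.71·0.6765 = 32.95 lb (target 32.96 lb)
  SiO2: 99.12·0.6855 + 212.6·0.9950 = 279.5 lb (target 279.4 lb)
Glass mass check: total charge less LOI = 500.0 lb (per-oxide target masses sum to 500.0 lb; the stated basis being 500.0 lb — a pure rounding effect).
Summing the batch: Σ batch = 555.3 lb; LOI loss = Σ batch·LOI = 55.30 lb; as yield: glass ÷ batch → 90.04%.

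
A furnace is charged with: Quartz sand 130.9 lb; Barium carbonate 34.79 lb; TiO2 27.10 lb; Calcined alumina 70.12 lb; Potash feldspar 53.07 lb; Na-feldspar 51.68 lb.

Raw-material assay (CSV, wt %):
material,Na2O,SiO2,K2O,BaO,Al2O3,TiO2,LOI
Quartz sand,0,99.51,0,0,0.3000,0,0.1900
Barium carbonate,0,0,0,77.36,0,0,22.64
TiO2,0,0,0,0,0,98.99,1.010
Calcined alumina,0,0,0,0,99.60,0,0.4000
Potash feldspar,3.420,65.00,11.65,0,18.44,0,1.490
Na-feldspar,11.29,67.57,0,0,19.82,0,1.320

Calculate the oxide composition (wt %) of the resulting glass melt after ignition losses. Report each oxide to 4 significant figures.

Glass mass = 357.5 lb (batch 367.7 − LOI 10.15).
Composition: Na2O 2.140%, SiO2 55.85%, K2O 1.729%, BaO 7.528%, Al2O3 25.25%, TiO2 7.504%

In-progress results appear, rounded to 4 significant figures, as written — each numeric step keeps full float precision through the solve; every reported result includes exactly one rounding; derived quantities (LOI, net glass mass, the six compositions, the totals, the yield) are re-derived at exact precision from the batch weights on 357.5 lb of glass, as quoted within the question or the answer.
Delivered oxide masses:
  Na2O: 53.07·0.03420 + 51.68·0.1129 = 7.650 lb
  SiO2: 130.9·0.9951 + 53.07·0.6500 + 51.68·0.6757 = 199.7 lb
  K2O: 53.07·0.1165 = 6.183 lb
  BaO: 34.79·0.7736 = 26.91 lb
  Al2O3: 130.9·0.003000 + 70.12·0.9960 + 53.07·0.1844 + 51.68·0.1982 = 90.26 lb
  TiO2: 27.10·0.9899 = 26.83 lb
LOI: 130.9·0.001900 + 34.79·0.2264 + 27.10·0.01010 + 70.12·0.004000 + 53.07·0.01490 + 51.68·0.01320 = 10.15 lb
The glass mass, total less LOI, = 367.7 − 10.15 = 357.5 lb (the oxide masses sum to this)
oxide / glass × 100 gives the wt %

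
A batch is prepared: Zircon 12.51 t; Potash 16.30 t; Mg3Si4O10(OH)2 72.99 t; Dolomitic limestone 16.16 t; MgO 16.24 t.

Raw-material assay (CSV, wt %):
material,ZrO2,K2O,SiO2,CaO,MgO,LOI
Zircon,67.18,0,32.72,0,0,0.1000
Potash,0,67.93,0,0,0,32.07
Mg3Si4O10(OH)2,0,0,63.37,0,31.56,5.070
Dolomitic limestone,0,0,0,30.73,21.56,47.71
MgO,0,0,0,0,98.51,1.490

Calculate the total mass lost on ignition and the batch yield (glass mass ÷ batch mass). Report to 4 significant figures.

Mid-chain values are rounded to four significant figures when displayed; the working math holds full float precision in all steps — exactly one rounding lands on each reported figure. Derived quantities, which include LOI, five oxide percentages, net glass mass, totals, yield, are rebuilt at full float precision, precisely as stated by either problem or answer, from the weighed amounts per 117.3 t of glass.
Ignition loss by material:
  Zircon: 12.51 × 0.001000 = 0.01251 t
  Potash: 16.30 × 0.3207 = 5.227 t
  Mg3Si4O10(OH)2: 72.99 × 0.05070 = 3.701 t
  Dolomitic limestone: 16.16 × 0.4771 = 7.710 t
  MgO: 16.24 × 0.01490 = 0.2420 t
Total LOI = 16.89 t
Glass = batch − LOI = 134.2 − 16.89 = 117.3 t

LOI loss = 16.89 t; glass = 117.3 t; yield = 87.41%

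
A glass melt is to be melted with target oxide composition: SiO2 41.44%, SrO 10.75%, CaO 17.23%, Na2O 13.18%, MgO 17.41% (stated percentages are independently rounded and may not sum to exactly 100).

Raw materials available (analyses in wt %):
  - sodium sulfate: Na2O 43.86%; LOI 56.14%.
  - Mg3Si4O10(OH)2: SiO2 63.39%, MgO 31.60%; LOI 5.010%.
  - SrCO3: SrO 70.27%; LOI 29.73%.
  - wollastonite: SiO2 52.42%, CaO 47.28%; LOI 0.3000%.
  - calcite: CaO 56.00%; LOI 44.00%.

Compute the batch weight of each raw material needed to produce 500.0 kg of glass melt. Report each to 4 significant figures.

Intermediates are rounded to 4 significant digits when displayed — all internal work maintains full precision throughout. Exactly one rounding goes into every reported value. All derived quantities are computed at exact precision (LOI, net glass mass, the yield, five oxide percentages, the totals) from the weighed amounts at 500.0 kg of glass as they appear in the question or the answer.
Per-oxide target masses for 500.0 kg glass melt:
  SiO2: 41.44% × 500.0 = 207.2 kg
  SrO: 10.75% × 500.0 = 53.75 kg
  CaO: 17.23% × 500.0 = 86.15 kg
  Na2O: 13.18% × 500.0 = 65.90 kg
  MgO: 17.41% × 500.0 = 87.05 kg
Verifying the oxide balance applying the batch weights above, under the basis named above (sum by sum, the targets are met net of answer rounding effects):
  SiO2: 275.5·0.6339 + 62.15·0.5242 = 207.2 kg (target 207.2 kg)
  SrO: 76.49·0.7027 = 53.75 kg (target 53.75 kg)
  CaO: 62.15·0.4728 + 101.4·0.5600 = 86.17 kg (target 86.15 kg)
  Na2O: 150.3·0.4386 = 65.92 kg (target 65.90 kg)
  MgO: 275.5·0.3160 = 87.06 kg (target 87.05 kg)
Consistency of the glass mass: batch Σ − ignition loss = 500.1 kg (the Σ of target masses is 500.0 kg; versus the stated basis of 500.0 kg — deltas are rounding alone).
Whole-batch sum: Σ batch = 665.8 kg; the LOI term Σ batch·LOI equals 165.7 kg; yield = glass ÷ total batch = 75.11%.

Batch per 500.0 kg glass melt:
  sodium sulfate: 150.3 kg
  Mg3Si4O10(OH)2: 275.5 kg
  SrCO3: 76.49 kg
  wollastonite: 62.15 kg
  calcite: 101.4 kg
Total batch = 665.8 kg; LOI loss = 165.7 kg; yield = 75.11%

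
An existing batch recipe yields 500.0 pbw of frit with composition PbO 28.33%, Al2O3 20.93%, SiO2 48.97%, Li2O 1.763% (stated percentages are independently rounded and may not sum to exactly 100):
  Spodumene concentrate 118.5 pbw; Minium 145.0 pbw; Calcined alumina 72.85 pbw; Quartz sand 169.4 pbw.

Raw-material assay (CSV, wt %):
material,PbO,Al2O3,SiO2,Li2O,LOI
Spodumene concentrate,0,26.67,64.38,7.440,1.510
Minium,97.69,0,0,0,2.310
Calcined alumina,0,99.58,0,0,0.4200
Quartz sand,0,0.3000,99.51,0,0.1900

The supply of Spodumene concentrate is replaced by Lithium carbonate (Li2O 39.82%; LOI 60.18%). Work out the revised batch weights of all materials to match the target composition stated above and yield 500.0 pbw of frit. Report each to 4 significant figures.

Revised batch per 500.0 pbw frit:
  Lithium carbonate: 22.14 pbw
  Minium: 145.0 pbw
  Calcined alumina: 104.4 pbw
  Quartz sand: 246.1 pbw
Total batch = 517.6 pbw; LOI loss = 17.58 pbw

Mid-chain values are shown rounded off to 4 significant digits in the working — the working math keeps full float precision at every stage. A single rounding completes each reported value. Derived quantities (ignition loss, four oxide percentages, glass mass, the yield, the totals) are recomputed at exact precision starting from the weights at 500.0 pbw of glass precisely as stated by question or answer.
Target masses of each oxide per 500.0 pbw frit:
  PbO: 28.33% × 500.0 = 141.6 pbw
  Al2O3: 20.93% × 500.0 = 104.6 pbw
  SiO2: 48.97% × 500.0 = 244.8 pbw
  Li2O: 1.763% × 500.0 = 8.815 pbw
Oxide-by-oxide audit given the weights on record, at the basis given (each sum matches its target mass modulo rounding of the values):
  PbO: 145.0·0.9769 = 141.7 pbw (target 141.6 pbw)
  Al2O3: 104.4·0.9958 + 246.1·0.003000 = 104.7 pbw (target 104.6 pbw)
  SiO2: 246.1·0.9951 = 244.9 pbw (target 244.8 pbw)
  Li2O: 22.14·0.3982 = 8.816 pbw (target 8.815 pbw)
Glass-mass sanity pass: total charge less LOI = 500.1 pbw (summing oxide targets gives 500.0 pbw; stated basis 500.0 pbw — any gap is answer rounding).
Summing the batch: Σ batch = 517.6 pbw; LOI removed, Σ of batch·LOI: 17.58 pbw; yield: glass divided by total = 96.60%.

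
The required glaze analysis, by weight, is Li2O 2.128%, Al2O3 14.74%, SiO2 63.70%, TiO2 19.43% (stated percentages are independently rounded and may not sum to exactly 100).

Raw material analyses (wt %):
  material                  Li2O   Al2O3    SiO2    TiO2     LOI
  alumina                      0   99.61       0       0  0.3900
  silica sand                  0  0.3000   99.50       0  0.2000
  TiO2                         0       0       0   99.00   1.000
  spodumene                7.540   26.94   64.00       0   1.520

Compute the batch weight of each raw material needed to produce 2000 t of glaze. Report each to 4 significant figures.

Batch per 2000 t glaze:
  alumina: 140.5 t
  silica sand: 917.3 t
  TiO2: 392.5 t
  spodumene: 564.5 t
Total batch = 2015 t; LOI loss = 14.89 t; yield = 99.26%

The working math carries exact precision all the way through. Working values are printed (rounded to 4 significant digits) when written out; every reported value is rounded once only. All derived quantities (LOI, the four compositions, glass mass, totals, the yield) are carried at full float precision from the weighed amounts at 2000 t of glass, as quoted within the question or the answer.
Target masses of each oxide per 2000 t glaze:
  Li2O: 2.128% × 2000 = 42.56 t
  Al2O3: 14.74% × 2000 = 294.8 t
  SiO2: 63.70% × 2000 = 1274 t
  TiO2: 19.43% × 2000 = 388.6 t
Balance tally, oxide-wise, given the weights on record, versus the basis set out (each sum matches its target mass exact up to rounding of places):
  Li2O: 564.5·0.07540 = 42.56 t (target 42.56 t)
  Al2O3: 140.5·0.9961 + 917.3·0.003000 + 564.5·0.2694 = 294.8 t (target 294.8 t)
  SiO2: 917.3·0.9950 + 564.5·0.6400 = 1274 t (target 1274 t)
  TiO2: 392.5·0.9900 = 388.6 t (target 388.6 t)
Consistency of the glass mass: total charge less LOI = 2000 t (targets for the oxides total 2000 t; versus the stated basis of 2000 t — rounding explains the deltas).
Whole-batch sum: Σ batch = 2015 t; the LOI term Σ batch·LOI equals 14.89 t; glass ÷ batch gives a yield of 99.26%.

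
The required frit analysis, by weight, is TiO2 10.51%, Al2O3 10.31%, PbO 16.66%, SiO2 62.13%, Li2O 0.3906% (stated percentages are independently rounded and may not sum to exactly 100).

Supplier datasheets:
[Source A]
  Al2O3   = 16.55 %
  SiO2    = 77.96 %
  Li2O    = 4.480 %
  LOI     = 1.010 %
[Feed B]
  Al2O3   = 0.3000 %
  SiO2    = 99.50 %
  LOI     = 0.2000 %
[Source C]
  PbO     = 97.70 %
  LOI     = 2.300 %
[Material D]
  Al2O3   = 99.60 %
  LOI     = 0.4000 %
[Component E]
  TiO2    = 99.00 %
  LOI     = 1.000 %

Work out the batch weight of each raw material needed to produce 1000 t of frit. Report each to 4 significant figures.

Rounding to four significant digits governs every in-between result as displayed; the whole derivation holds full precision through every step; a single rounding finalizes each reported value. Derived quantities are recomputed at full float precision (net glass mass, five oxide percentages, ignition loss, the yield, the totals) from the batch weights per 1000 t of glass as written in the question or the answer.
Target masses of each oxide per 1000 t frit:
  TiO2: 10.51% × 1000 = 105.1 t
  Al2O3: 10.31% × 1000 = 103.1 t
  PbO: 16.66% × 1000 = 166.6 t
  SiO2: 62.13% × 1000 = 621.3 t
  Li2O: 0.3906% × 1000 = 3.906 t
Verifying the oxide balance using the reported weights, at the basis given (delivered sums recover each target within answer rounding):
  TiO2: 106.2·0.9900 = 105.1 t (target 105.1 t)
  Al2O3: 87.19·0.1655 + 556.1·0.003000 + 87.35·0.9960 = 103.1 t (target 103.1 t)
  PbO: 170.5·0.9770 = 166.6 t (target 166.6 t)
  SiO2: 87.19·0.7796 + 556.1·0.9950 = 621.3 t (target 621.3 t)
  Li2O: 87.19·0.04480 = 3.906 t (target 3.906 t)
Glass mass check: total charge less LOI = 1000 t (oxide target masses add up to 1000 t; basis as stated: 1000 t — differing by rounding only).
Batch total: Σ batch = 1007 t; loss to ignition Σ batch·LOI = 7.326 t; yield: glass divided by total = 99.27%.

Batch per 1000 t frit:
  Source A: 87.19 t
  Feed B: 556.1 t
  Source C: 170.5 t
  Material D: 87.35 t
  Component E: 106.2 t
Total batch = 1007 t; LOI loss = 7.326 t; yield = 99.27%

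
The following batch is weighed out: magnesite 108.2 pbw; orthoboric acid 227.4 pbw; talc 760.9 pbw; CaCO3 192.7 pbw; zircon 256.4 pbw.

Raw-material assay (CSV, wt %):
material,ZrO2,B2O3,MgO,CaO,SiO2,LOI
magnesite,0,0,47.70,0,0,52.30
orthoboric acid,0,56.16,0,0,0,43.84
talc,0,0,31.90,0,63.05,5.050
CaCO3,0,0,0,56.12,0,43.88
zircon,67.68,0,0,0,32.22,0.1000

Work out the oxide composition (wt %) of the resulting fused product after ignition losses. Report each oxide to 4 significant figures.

Intermediates are printed, rounded to 4 significant figures, within the worked lines; the working math runs at full float precision through every step. A single rounding produces every reported number — derived quantities (ignition loss, the five compositions, the totals, yield, net glass mass) are recomputed starting from the weights on 1266 pbw of glass at full precision as quoted within problem or answer.
Oxide masses out of the charge:
  ZrO2: 256.4·0.6768 = 173.5 pbw
  B2O3: 227.4·0.5616 = 127.7 pbw
  MgO: 108.2·0.4770 + 760.9·0.3190 = 294.3 pbw
  CaO: 192.7·0.5612 = 108.1 pbw
  SiO2: 760.9·0.6305 + 256.4·0.3222 = 562.4 pbw
LOI: 108.2·0.5230 + 227.4·0.4384 + 760.9·0.05050 + 192.7·0.4388 + 256.4·0.001000 = 279.5 pbw
batch − LOI leaves glass = 1546 − 279.5 = 1266 pbw (matching Σ of the oxides)
each oxide over glass, ×100, is wt %

Glass mass = 1266 pbw (batch 1546 − LOI 279.5).
Composition: ZrO2 13.71%, B2O3 10.09%, MgO 23.25%, CaO 8.542%, SiO2 44.42%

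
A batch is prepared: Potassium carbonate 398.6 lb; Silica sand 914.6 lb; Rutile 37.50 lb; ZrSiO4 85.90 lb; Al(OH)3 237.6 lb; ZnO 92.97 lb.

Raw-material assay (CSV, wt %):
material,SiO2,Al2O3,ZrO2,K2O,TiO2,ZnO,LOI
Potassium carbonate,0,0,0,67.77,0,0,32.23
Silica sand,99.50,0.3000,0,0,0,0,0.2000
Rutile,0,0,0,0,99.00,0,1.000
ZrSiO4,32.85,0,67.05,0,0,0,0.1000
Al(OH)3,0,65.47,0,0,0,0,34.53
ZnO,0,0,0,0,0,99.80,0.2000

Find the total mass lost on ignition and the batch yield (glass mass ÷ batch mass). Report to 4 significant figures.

LOI loss = 213.0 lb; glass = 1554 lb; yield = 87.95%

All arithmetic runs at exact precision throughout; in-progress results are printed (rounded to 4 significant figures) on the page — each reported figure takes just one rounding. Derived quantities, including the six compositions, the yield, totals, LOI, glass mass, are re-derived from the weighed amounts at 1554 lb of glass at exact precision exactly as shown in the question or the answer.
Loss on ignition, line by line:
  Potassium carbonate: 398.6 × 0.3223 = 128.5 lb
  Silica sand: 914.6 × 0.002000 = 1.829 lb
  Rutile: 37.50 × 0.01000 = 0.3750 lb
  ZrSiO4: 85.90 × 0.001000 = 0.08590 lb
  Al(OH)3: 237.6 × 0.3453 = 82.04 lb
  ZnO: 92.97 × 0.002000 = 0.1859 lb
Total LOI = 213.0 lb
Glass = batch − LOI = 1767 − 213.0 = 1554 lb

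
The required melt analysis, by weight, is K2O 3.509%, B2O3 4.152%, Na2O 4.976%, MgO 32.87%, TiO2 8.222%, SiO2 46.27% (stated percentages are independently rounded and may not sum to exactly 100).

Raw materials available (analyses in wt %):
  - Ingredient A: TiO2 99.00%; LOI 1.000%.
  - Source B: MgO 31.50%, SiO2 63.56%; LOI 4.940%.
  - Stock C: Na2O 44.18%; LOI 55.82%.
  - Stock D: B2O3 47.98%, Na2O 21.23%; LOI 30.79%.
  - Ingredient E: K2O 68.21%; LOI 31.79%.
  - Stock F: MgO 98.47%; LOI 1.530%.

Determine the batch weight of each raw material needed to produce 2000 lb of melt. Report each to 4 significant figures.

Batch per 2000 lb melt:
  Ingredient A: 166.1 lb
  Source B: 1456 lb
  Stock C: 142.1 lb
  Stock D: 173.1 lb
  Ingredient E: 102.9 lb
  Stock F: 201.9 lb
Total batch = 2242 lb; LOI loss = 242.0 lb; yield = 89.21%

Each numeric step carries exact precision at each step — values along the way are printed rounded off to 4 significant digits as written; every reported number is rounded once only — the derived quantities, including net glass mass, totals, the six compositions, yield, LOI, are computed using the weight values on 2000 lb of glass at full precision exactly as printed in problem or answer.
Oxide-by-oxide targets in 2000 lb melt:
  K2O: 3.509% × 2000 = 70.18 lb
  B2O3: 4.152% × 2000 = 83.04 lb
  Na2O: 4.976% × 2000 = 99.52 lb
  MgO: 32.87% × 2000 = 657.4 lb
  TiO2: 8.222% × 2000 = 164.4 lb
  SiO2: 46.27% × 2000 = 925.4 lb
Checking each oxide sum on the weights just shown, at the basis given (target by target, the sums agree up to rounding of the answer):
  K2O: 102.9·0.6821 = 70.19 lb (target 70.18 lb)
  B2O3: 173.1·0.4798 = 83.05 lb (target 83.04 lb)
  Na2O: 142.1·0.4418 + 173.1·0.2123 = 99.53 lb (target 99.52 lb)
  MgO: 1456·0.3150 + 201.9·0.9847 = 657.5 lb (target 657.4 lb)
  TiO2: 166.1·0.9900 = 164.4 lb (target 164.4 lb)
  SiO2: 1456·0.6356 = 925.4 lb (target 925.4 lb)
Glass-mass closure: Σ batch − LOI loss = 2000 lb (oxide target masses add up to 2000 lb; versus the stated basis of 2000 lb — rounding explains the deltas).
Adding the batch up: Σ batch = 2242 lb; Σ batch·LOI gives LOI loss = 242.0 lb; the yield ratio, glass ÷ batch: 89.21%.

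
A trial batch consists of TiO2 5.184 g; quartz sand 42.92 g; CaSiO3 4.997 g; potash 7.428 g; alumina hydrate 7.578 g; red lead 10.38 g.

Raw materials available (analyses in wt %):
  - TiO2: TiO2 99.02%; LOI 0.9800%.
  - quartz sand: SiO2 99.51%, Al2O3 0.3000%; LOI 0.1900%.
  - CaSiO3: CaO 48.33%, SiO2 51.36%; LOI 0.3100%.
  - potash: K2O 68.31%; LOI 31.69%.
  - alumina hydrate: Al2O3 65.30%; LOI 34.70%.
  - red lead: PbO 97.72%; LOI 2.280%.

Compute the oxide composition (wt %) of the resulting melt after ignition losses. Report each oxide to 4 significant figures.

Glass mass = 73.12 g (batch 78.49 − LOI 5.368).
Composition: PbO 13.87%, CaO 3.303%, SiO2 61.92%, K2O 6.939%, Al2O3 6.944%, TiO2 7.020%

All internal work runs at full float precision throughout; working values appear rounded to four significant digits as written; every reported result is rounded exactly once — all derived quantities, including the six compositions, the yield, net glass mass, ignition loss, totals, are carried starting from the weights on 73.12 g of glass in exact precision precisely as stated by question or answer.
Oxide masses out of the charge:
  PbO: 10.38·0.9772 = 10.14 g
  CaO: 4.997·0.4833 = 2.415 g
  SiO2: 42.92·0.9951 + 4.997·0.5136 = 45.28 g
  K2O: 7.428·0.6831 = 5.074 g
  Al2O3: 42.92·0.003000 + 7.578·0.6530 = 5.077 g
  TiO2: 5.184·0.9902 = 5.133 g
LOI: 5.184·0.009800 + 42.92·0.001900 + 4.997·0.003100 + 7.428·0.3169 + 7.578·0.3470 + 10.38·0.02280 = 5.368 g
Glass mass = batch − LOI = 78.49 − 5.368 = 73.12 g (the oxide masses sum to this)
each wt % is 100 × oxide ÷ glass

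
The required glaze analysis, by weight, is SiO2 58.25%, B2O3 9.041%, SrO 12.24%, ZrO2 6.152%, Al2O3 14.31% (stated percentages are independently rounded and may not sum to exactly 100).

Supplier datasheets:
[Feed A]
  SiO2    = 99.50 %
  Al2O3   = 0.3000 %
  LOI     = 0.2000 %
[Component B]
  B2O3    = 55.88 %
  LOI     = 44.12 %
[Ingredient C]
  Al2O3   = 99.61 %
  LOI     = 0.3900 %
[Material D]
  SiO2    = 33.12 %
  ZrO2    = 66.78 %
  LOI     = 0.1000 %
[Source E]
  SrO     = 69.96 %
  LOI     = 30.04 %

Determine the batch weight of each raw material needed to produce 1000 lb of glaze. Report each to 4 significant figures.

Every computation carries exact precision throughout — values along the way are shown (rounded to 4 significant figures) within the worked lines; each reported result is rounded just once; the derived quantities (ignition loss, totals, net glass mass, the yield, the five compositions) are recomputed using the weight values per 1000 lb of glass in full precision, as they appear in problem or answer.
Target masses of each oxide per 1000 lb glaze:
  SiO2: 58.25% × 1000 = 582.5 lb
  B2O3: 9.041% × 1000 = 90.41 lb
  SrO: 12.24% × 1000 = 122.4 lb
  ZrO2: 6.152% × 1000 = 61.52 lb
  Al2O3: 14.31% × 1000 = 143.1 lb
Oxide-by-oxide audit using the reported weights, for the quoted basis mass (every target is met by its sum within answer rounding):
  SiO2: 554.8·0.9950 + 92.12·0.3312 = 582.5 lb (target 582.5 lb)
  B2O3: 161.8·0.5588 = 90.41 lb (target 90.41 lb)
  SrO: 175.0·0.6996 = 122.4 lb (target 122.4 lb)
  ZrO2: 92.12·0.6678 = 61.52 lb (target 61.52 lb)
  Al2O3: 554.8·0.003000 + 142.0·0.9961 = 143.1 lb (target 143.1 lb)
Glass mass check: whole batch net of LOI = 1000 lb (targets for the oxides total 999.9 lb; basis as stated: 1000 lb — any gap is answer rounding).
Batch total: Σ batch = 1126 lb; LOI removed, Σ of batch·LOI: 125.7 lb; as yield: glass ÷ batch → 88.83%.

Batch per 1000 lb glaze:
  Feed A: 554.8 lb
  Component B: 161.8 lb
  Ingredient C: 142.0 lb
  Material D: 92.12 lb
  Source E: 175.0 lb
Total batch = 1126 lb; LOI loss = 125.7 lb; yield = 88.83%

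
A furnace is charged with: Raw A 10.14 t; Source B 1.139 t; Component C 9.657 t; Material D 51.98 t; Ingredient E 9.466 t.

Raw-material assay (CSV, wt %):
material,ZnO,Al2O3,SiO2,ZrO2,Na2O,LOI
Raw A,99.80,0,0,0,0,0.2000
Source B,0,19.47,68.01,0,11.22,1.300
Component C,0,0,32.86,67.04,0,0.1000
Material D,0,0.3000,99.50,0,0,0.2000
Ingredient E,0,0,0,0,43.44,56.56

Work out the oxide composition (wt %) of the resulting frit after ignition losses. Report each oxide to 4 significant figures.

Working values appear with 4-significant-figure rounding when written out; all internal work maintains full float precision at every stage; every reported value carries a single rounding — the derived quantities (totals, the five compositions, the yield, net glass mass, ignition loss) are re-derived from the weighed amounts for 76.88 t of glass at exact precision as quoted within the problem or the answer.
Per-oxide mass from batch:
  ZnO: 10.14·0.9980 = 10.12 t
  Al2O3: 1.139·0.1947 + 51.98·0.003000 = 0.3777 t
  SiO2: 1.139·0.6801 + 9.657·0.3286 + 51.98·0.9950 = 55.67 t
  ZrO2: 9.657·0.6704 = 6.474 t
  Na2O: 1.139·0.1122 + 9.466·0.4344 = 4.240 t
LOI: 10.14·0.002000 + 1.139·0.01300 + 9.657·0.001000 + 51.98·0.002000 + 9.466·0.5656 = 5.503 t
Resulting glass, batch − LOI: 82.38 − 5.503 = 76.88 t (the oxide masses sum to this)
percent share: oxide ÷ glass, ×100

Glass mass = 76.88 t (batch 82.38 − LOI 5.503).
Composition: ZnO 13.16%, Al2O3 0.4913%, SiO2 72.41%, ZrO2 8.421%, Na2O 5.515%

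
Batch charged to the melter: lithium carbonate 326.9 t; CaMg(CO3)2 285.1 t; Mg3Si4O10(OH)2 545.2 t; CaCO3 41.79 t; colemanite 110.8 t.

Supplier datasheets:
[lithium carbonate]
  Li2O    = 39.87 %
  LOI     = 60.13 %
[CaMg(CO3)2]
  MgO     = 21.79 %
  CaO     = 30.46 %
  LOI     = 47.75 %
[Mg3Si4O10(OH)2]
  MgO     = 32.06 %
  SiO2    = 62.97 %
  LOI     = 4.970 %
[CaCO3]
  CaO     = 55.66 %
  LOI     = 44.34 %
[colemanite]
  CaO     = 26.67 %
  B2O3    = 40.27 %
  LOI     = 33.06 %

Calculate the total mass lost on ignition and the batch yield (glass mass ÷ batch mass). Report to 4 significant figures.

The intermediate values appear rounded to four significant digits on the page; the working math runs at exact precision end to end; every reported number includes exactly one rounding. The derived quantities, which include ignition loss, totals, glass mass, yield, the five compositions, are carried in full precision, as they appear in question or answer, starting from the weights at 894.8 t of glass.
Loss on ignition, line by line:
  lithium carbonate: 326.9 × 0.6013 = 196.6 t
  CaMg(CO3)2: 285.1 × 0.4775 = 136.1 t
  Mg3Si4O10(OH)2: 545.2 × 0.04970 = 27.10 t
  CaCO3: 41.79 × 0.4434 = 18.53 t
  colemanite: 110.8 × 0.3306 = 36.63 t
Total LOI = 415.0 t
Glass = batch − LOI = 1310 − 415.0 = 894.8 t

LOI loss = 415.0 t; glass = 894.8 t; yield = 68.32%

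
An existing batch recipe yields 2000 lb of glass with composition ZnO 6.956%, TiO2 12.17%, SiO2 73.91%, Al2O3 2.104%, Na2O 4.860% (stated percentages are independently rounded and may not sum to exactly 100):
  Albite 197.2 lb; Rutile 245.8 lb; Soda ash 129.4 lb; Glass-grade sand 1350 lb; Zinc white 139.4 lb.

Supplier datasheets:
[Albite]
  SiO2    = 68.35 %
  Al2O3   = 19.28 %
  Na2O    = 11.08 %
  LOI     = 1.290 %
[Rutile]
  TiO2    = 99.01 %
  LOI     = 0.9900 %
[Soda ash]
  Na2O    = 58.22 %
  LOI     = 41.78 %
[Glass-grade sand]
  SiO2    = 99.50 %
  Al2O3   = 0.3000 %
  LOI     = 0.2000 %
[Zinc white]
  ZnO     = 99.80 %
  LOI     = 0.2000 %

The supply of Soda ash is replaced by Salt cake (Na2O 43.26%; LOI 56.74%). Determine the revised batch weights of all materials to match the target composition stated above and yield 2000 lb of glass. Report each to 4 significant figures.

Revised batch per 2000 lb glass:
  Albite: 197.2 lb
  Rutile: 245.8 lb
  Salt cake: 174.2 lb
  Glass-grade sand: 1350 lb
  Zinc white: 139.4 lb
Total batch = 2107 lb; LOI loss = 106.8 lb

The intermediate values are printed (rounded to four significant digits) on the page. The whole derivation maintains full precision all the way through — every reported figure is rounded a single time — derived quantities are computed in exact precision (totals, five oxide percentages, LOI, the yield, net glass mass) from the batch weights for 2000 lb of glass as set out in either problem or answer.
Per-oxide target masses for 2000 lb glass:
  ZnO: 6.956% × 2000 = 139.1 lb
  TiO2: 12.17% × 2000 = 243.4 lb
  SiO2: 73.91% × 2000 = 1478 lb
  Al2O3: 2.104% × 2000 = 42.08 lb
  Na2O: 4.860% × 2000 = 97.20 lb
Mass-balance tally per oxide working from each reported weight, on the stated basis (each sum matches its target mass once rounding is allowed for):
  ZnO: 139.4·0.9980 = 139.1 lb (target 139.1 lb)
  TiO2: 245.8·0.9901 = 243.4 lb (target 243.4 lb)
  SiO2: 197.2·0.6835 + 1350·0.9950 = 1478 lb (target 1478 lb)
  Al2O3: 197.2·0.1928 + 1350·0.003000 = 42.07 lb (target 42.08 lb)
  Na2O: 197.2·0.1108 + 174.2·0.4326 = 97.21 lb (target 97.20 lb)
The glass-mass cross-check: batch total minus LOI = 2000 lb (targets for the oxides total 2000 lb; the stated basis being 2000 lb — any gap is answer rounding).
Adding the batch up: Σ batch = 2107 lb; Σ batch·LOI gives LOI loss = 106.8 lb; yield: glass divided by total = 94.93%.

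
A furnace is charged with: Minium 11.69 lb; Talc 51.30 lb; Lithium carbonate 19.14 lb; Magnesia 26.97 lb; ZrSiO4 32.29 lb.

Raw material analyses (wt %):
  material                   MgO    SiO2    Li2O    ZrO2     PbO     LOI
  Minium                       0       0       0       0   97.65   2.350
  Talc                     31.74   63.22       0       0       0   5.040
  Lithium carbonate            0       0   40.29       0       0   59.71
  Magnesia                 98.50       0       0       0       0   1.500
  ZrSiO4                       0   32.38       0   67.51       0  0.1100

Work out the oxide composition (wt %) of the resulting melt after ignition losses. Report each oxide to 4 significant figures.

Glass mass = 126.7 lb (batch 141.4 − LOI 14.73).
Composition: MgO 33.83%, SiO2 33.86%, Li2O 6.088%, ZrO2 17.21%, PbO 9.012%

All arithmetic keeps full float precision through every step — mid-chain values appear (rounded to four significant figures) within the worked lines — a single rounding completes every reported figure; the derived quantities, including net glass mass, LOI, the totals, the five compositions, yield, are carried using the weight values on 126.7 lb of glass in full float precision precisely as stated by the problem or the answer.
Per-oxide mass from batch:
  MgO: 51.30·0.3174 + 26.97·0.9850 = 42.85 lb
  SiO2: 51.30·0.6322 + 32.29·0.3238 = 42.89 lb
  Li2O: 19.14·0.4029 = 7.712 lb
  ZrO2: 32.29·0.6751 = 21.80 lb
  PbO: 11.69·0.9765 = 11.42 lb
LOI: 11.69·0.02350 + 51.30·0.05040 + 19.14·0.5971 + 26.97·0.01500 + 32.29·0.001100 = 14.73 lb
The glass mass, total less LOI, = 141.4 − 14.73 = 126.7 lb (equal to the oxide-mass sum)
wt % = 100 × oxide mass / glass mass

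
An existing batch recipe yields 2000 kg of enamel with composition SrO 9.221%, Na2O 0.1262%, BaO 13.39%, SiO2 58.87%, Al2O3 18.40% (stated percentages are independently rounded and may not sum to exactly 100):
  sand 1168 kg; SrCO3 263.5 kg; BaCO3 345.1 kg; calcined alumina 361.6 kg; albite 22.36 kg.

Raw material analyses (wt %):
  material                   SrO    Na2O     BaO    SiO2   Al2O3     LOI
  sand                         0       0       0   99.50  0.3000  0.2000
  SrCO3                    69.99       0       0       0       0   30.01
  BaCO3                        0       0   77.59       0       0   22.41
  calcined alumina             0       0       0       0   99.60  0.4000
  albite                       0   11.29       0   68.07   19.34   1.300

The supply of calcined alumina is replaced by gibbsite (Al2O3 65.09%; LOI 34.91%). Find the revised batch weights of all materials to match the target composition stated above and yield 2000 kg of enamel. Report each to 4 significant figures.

The whole derivation runs at full precision from first step to last; intermediates are shown rounded off to 4 significant figures between the steps; a single rounding produces every reported number — all derived quantities (glass mass, LOI, the totals, the yield, the five compositions) are recomputed in full precision from the weighed amounts at 2000 kg of glass as written in question or answer.
Target oxide masses per 2000 kg enamel:
  SrO: 9.221% × 2000 = 184.4 kg
  Na2O: 0.1262% × 2000 = 2.524 kg
  BaO: 13.39% × 2000 = 267.8 kg
  SiO2: 58.87% × 2000 = 1177 kg
  Al2O3: 18.40% × 2000 = 368.0 kg
Per-oxide balance check per the reported batch figures, per the basis as stated (delivered sums recover each target inside rounding margins):
  SrO: 263.5·0.6999 = 184.4 kg (target 184.4 kg)
  Na2O: 22.36·0.1129 = 2.524 kg (target 2.524 kg)
  BaO: 345.1·0.7759 = 267.8 kg (target 267.8 kg)
  SiO2: 1168·0.9950 + 22.36·0.6807 = 1177 kg (target 1177 kg)
  Al2O3: 1168·0.003000 + 553.3·0.6509 + 22.36·0.1934 = 368.0 kg (target 368.0 kg)
Consistency of the glass mass: the batch minus its LOI: 2000 kg (the targets, summed, come to 2000 kg; stated basis 2000 kg — differing by rounding only).
Batch grand total — Σ batch = 2352 kg; ignition loss, Σ(batch × LOI) = 352.2 kg; as yield: glass ÷ batch → 85.03%.

Revised batch per 2000 kg enamel:
  sand: 1168 kg
  SrCO3: 263.5 kg
  BaCO3: 345.1 kg
  gibbsite: 553.3 kg
  albite: 22.36 kg
Total batch = 2352 kg; LOI loss = 352.2 kg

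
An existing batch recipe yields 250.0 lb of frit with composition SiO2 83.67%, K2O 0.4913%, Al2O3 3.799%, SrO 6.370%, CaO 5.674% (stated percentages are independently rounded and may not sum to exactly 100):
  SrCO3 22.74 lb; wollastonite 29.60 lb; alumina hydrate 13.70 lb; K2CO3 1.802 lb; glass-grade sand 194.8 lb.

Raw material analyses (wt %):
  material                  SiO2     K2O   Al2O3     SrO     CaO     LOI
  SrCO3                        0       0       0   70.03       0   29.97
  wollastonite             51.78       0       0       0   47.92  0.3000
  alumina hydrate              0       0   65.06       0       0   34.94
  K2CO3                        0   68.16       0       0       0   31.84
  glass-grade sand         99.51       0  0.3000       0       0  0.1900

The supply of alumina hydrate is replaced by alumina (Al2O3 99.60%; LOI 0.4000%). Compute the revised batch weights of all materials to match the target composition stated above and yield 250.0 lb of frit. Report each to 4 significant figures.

Revised batch per 250.0 lb frit:
  SrCO3: 22.74 lb
  wollastonite: 29.60 lb
  alumina: 8.949 lb
  K2CO3: 1.802 lb
  glass-grade sand: 194.8 lb
Total batch = 257.9 lb; LOI loss = 7.884 lb

All internal work carries exact precision in every operation — the intermediate values are shown rounded to 4 significant figures on the page; every reported figure includes exactly one rounding. Derived quantities, including the five compositions, net glass mass, the yield, totals, ignition loss, are re-derived from the batch weights at 250.0 lb of glass at full float precision as given in question or answer.
Per-oxide target masses for 250.0 lb frit:
  SiO2: 83.67% × 250.0 = 209.2 lb
  K2O: 0.4913% × 250.0 = 1.228 lb
  Al2O3: 3.799% × 250.0 = 9.498 lb
  SrO: 6.370% × 250.0 = 15.92 lb
  CaO: 5.674% × 250.0 = 14.18 lb
Sums-versus-targets review given the weights on record, relative to the basis at hand (target by target, the sums agree modulo rounding of the values):
  SiO2: 29.60·0.5178 + 194.8·0.9951 = 209.2 lb (target 209.2 lb)
  K2O: 1.802·0.6816 = 1.228 lb (target 1.228 lb)
  Al2O3: 8.949·0.9960 + 194.8·0.003000 = 9.498 lb (target 9.498 lb)
  SrO: 22.74·0.7003 = 15.92 lb (target 15.92 lb)
  CaO: 29.60·0.4792 = 14.18 lb (target 14.18 lb)
Glass-mass bookkeeping: whole batch net of LOI = 250.0 lb (targets for the oxides total 250.0 lb; against the stated basis, 250.0 lb — differing by rounding only).
Summing the batch: Σ batch = 257.9 lb; LOI removed, Σ of batch·LOI: 7.884 lb; as yield: glass ÷ batch → 96.94%.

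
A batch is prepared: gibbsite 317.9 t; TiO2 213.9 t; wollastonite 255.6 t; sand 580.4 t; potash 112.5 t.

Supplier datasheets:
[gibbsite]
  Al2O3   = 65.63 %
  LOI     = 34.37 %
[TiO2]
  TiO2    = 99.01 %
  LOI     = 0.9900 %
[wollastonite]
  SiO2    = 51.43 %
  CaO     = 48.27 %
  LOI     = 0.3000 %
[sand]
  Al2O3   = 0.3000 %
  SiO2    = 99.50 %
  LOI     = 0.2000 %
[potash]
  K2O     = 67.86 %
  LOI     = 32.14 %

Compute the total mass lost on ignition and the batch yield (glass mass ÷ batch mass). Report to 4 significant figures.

LOI loss = 149.5 t; glass = 1331 t; yield = 89.90%

Intermediates are shown rounded to 4 significant digits across the worked steps — all arithmetic keeps full float precision from start to finish — each reported value takes exactly one rounding. All derived quantities, which include totals, net glass mass, LOI, yield, the five compositions, are recomputed in full precision, as set out in either problem or answer, from the weighed amounts per 1331 t of glass.
LOI of each material in turn:
  gibbsite: 317.9 × 0.3437 = 109.3 t
  TiO2: 213.9 × 0.009900 = 2.118 t
  wollastonite: 255.6 × 0.003000 = 0.7668 t
  sand: 580.4 × 0.002000 = 1.161 t
  potash: 112.5 × 0.3214 = 36.16 t
Total LOI = 149.5 t
Glass = batch − LOI = 1480 − 149.5 = 1331 t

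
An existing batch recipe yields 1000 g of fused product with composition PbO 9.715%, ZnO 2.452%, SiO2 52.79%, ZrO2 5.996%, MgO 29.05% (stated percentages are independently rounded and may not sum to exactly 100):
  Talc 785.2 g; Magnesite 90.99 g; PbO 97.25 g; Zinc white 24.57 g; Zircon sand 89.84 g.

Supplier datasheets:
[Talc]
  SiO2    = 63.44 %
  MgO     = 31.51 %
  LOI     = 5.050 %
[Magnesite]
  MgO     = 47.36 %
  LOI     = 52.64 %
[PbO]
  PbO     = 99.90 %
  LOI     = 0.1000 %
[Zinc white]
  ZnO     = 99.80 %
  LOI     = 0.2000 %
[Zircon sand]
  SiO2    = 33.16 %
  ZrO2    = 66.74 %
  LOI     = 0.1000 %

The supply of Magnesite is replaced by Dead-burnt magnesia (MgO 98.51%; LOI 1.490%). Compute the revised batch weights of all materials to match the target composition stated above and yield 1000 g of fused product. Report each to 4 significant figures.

Values along the way are displayed rounded to 4 significant figures when written out. All arithmetic maintains full precision at all times; every reported number takes just one rounding; the derived quantities are rebuilt from the batch weights for 1000 g of glass in exact precision (the five compositions, yield, LOI, totals, net glass mass), as given in problem or answer.
Oxide-by-oxide targets in 1000 g fused product:
  PbO: 9.715% × 1000 = 97.15 g
  ZnO: 2.452% × 1000 = 24.52 g
  SiO2: 52.79% × 1000 = 527.9 g
  ZrO2: 5.996% × 1000 = 59.96 g
  MgO: 29.05% × 1000 = 290.5 g
Sums-versus-targets review per the reported batch figures, per the basis as stated (sum by sum, the targets are met up to rounding of the answer):
  PbO: 97.25·0.9990 = 97.15 g (target 97.15 g)
  ZnO: 24.57·0.9980 = 24.52 g (target 24.52 g)
  SiO2: 785.2·0.6344 + 89.84·0.3316 = 527.9 g (target 527.9 g)
  ZrO2: 89.84·0.6674 = 59.96 g (target 59.96 g)
  MgO: 785.2·0.3151 + 43.75·0.9851 = 290.5 g (target 290.5 g)
Glass-mass closure: batch total minus LOI = 1000 g (the Σ of target masses is 1000 g; basis as stated: 1000 g — differing by rounding only).
Whole-batch sum: Σ batch = 1041 g; ignition loss, Σ(batch × LOI) = 40.54 g; as yield: glass ÷ batch → 96.10%.

Revised batch per 1000 g fused product:
  Talc: 785.2 g
  Dead-burnt magnesia: 43.75 g
  PbO: 97.25 g
  Zinc white: 24.57 g
  Zircon sand: 89.84 g
Total batch = 1041 g; LOI loss = 40.54 g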